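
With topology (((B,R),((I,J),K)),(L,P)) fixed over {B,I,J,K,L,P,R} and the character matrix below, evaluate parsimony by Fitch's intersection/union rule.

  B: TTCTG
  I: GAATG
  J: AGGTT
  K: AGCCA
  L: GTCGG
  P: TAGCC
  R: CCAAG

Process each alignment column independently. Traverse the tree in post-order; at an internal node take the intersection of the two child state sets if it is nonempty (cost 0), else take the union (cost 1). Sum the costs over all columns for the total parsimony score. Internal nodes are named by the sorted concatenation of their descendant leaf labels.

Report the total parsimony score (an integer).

19

[col 0] BR: children B:{T}, R:{C} ∪→ {C,T}; cost 1
[col 0] IJ: children I:{G}, J:{A} ∪→ {A,G}; cost 1
[col 0] IJK: children IJ:{A,G}, K:{A} ∩→ {A}; cost 0
[col 0] BIJKR: children BR:{C,T}, IJK:{A} ∪→ {A,C,T}; cost 1
[col 0] LP: children L:{G}, P:{T} ∪→ {G,T}; cost 1
[col 0] BIJKLPR: children BIJKR:{A,C,T}, LP:{G,T} ∩→ {T}; cost 0
[col 1] BR: children B:{T}, R:{C} ∪→ {C,T}; cost 1
[col 1] IJ: children I:{A}, J:{G} ∪→ {A,G}; cost 1
[col 1] IJK: children IJ:{A,G}, K:{G} ∩→ {G}; cost 0
[col 1] BIJKR: children BR:{C,T}, IJK:{G} ∪→ {C,G,T}; cost 1
[col 1] LP: children L:{T}, P:{A} ∪→ {A,T}; cost 1
[col 1] BIJKLPR: children BIJKR:{C,G,T}, LP:{A,T} ∩→ {T}; cost 0
[col 2] BR: children B:{C}, R:{A} ∪→ {A,C}; cost 1
[col 2] IJ: children I:{A}, J:{G} ∪→ {A,G}; cost 1
[col 2] IJK: children IJ:{A,G}, K:{C} ∪→ {A,C,G}; cost 1
[col 2] BIJKR: children BR:{A,C}, IJK:{A,C,G} ∩→ {A,C}; cost 0
[col 2] LP: children L:{C}, P:{G} ∪→ {C,G}; cost 1
[col 2] BIJKLPR: children BIJKR:{A,C}, LP:{C,G} ∩→ {C}; cost 0
[col 3] BR: children B:{T}, R:{A} ∪→ {A,T}; cost 1
[col 3] IJ: children I:{T}, J:{T} ∩→ {T}; cost 0
[col 3] IJK: children IJ:{T}, K:{C} ∪→ {C,T}; cost 1
[col 3] BIJKR: children BR:{A,T}, IJK:{C,T} ∩→ {T}; cost 0
[col 3] LP: children L:{G}, P:{C} ∪→ {C,G}; cost 1
[col 3] BIJKLPR: children BIJKR:{T}, LP:{C,G} ∪→ {C,G,T}; cost 1
[col 4] BR: children B:{G}, R:{G} ∩→ {G}; cost 0
[col 4] IJ: children I:{G}, J:{T} ∪→ {G,T}; cost 1
[col 4] IJK: children IJ:{G,T}, K:{A} ∪→ {A,G,T}; cost 1
[col 4] BIJKR: children BR:{G}, IJK:{A,G,T} ∩→ {G}; cost 0
[col 4] LP: children L:{G}, P:{C} ∪→ {C,G}; cost 1
[col 4] BIJKLPR: children BIJKR:{G}, LP:{C,G} ∩→ {G}; cost 0
per-site changes: [4, 4, 4, 4, 3]; total = 19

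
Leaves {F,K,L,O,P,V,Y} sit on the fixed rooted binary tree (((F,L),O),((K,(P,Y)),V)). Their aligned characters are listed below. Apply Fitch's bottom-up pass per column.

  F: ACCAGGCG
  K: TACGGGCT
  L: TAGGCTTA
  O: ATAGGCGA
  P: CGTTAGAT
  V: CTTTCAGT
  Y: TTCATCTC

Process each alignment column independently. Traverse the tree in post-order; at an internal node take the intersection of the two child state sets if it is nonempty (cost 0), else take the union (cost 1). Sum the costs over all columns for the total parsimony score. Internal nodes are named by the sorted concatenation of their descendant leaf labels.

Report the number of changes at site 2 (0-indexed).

[col 0] FL: children F:{A}, L:{T} ∪→ {A,T}; cost 1
[col 0] FLO: children FL:{A,T}, O:{A} ∩→ {A}; cost 0
[col 0] PY: children P:{C}, Y:{T} ∪→ {C,T}; cost 1
[col 0] KPY: children K:{T}, PY:{C,T} ∩→ {T}; cost 0
[col 0] KPVY: children KPY:{T}, V:{C} ∪→ {C,T}; cost 1
[col 0] FKLOPVY: children FLO:{A}, KPVY:{C,T} ∪→ {A,C,T}; cost 1
[col 1] FL: children F:{C}, L:{A} ∪→ {A,C}; cost 1
[col 1] FLO: children FL:{A,C}, O:{T} ∪→ {A,C,T}; cost 1
[col 1] PY: children P:{G}, Y:{T} ∪→ {G,T}; cost 1
[col 1] KPY: children K:{A}, PY:{G,T} ∪→ {A,G,T}; cost 1
[col 1] KPVY: children KPY:{A,G,T}, V:{T} ∩→ {T}; cost 0
[col 1] FKLOPVY: children FLO:{A,C,T}, KPVY:{T} ∩→ {T}; cost 0
[col 2] FL: children F:{C}, L:{G} ∪→ {C,G}; cost 1
[col 2] FLO: children FL:{C,G}, O:{A} ∪→ {A,C,G}; cost 1
[col 2] PY: children P:{T}, Y:{C} ∪→ {C,T}; cost 1
[col 2] KPY: children K:{C}, PY:{C,T} ∩→ {C}; cost 0
[col 2] KPVY: children KPY:{C}, V:{T} ∪→ {C,T}; cost 1
[col 2] FKLOPVY: children FLO:{A,C,G}, KPVY:{C,T} ∩→ {C}; cost 0
[col 3] FL: children F:{A}, L:{G} ∪→ {A,G}; cost 1
[col 3] FLO: children FL:{A,G}, O:{G} ∩→ {G}; cost 0
[col 3] PY: children P:{T}, Y:{A} ∪→ {A,T}; cost 1
[col 3] KPY: children K:{G}, PY:{A,T} ∪→ {A,G,T}; cost 1
[col 3] KPVY: children KPY:{A,G,T}, V:{T} ∩→ {T}; cost 0
[col 3] FKLOPVY: children FLO:{G}, KPVY:{T} ∪→ {G,T}; cost 1
[col 4] FL: children F:{G}, L:{C} ∪→ {C,G}; cost 1
[col 4] FLO: children FL:{C,G}, O:{G} ∩→ {G}; cost 0
[col 4] PY: children P:{A}, Y:{T} ∪→ {A,T}; cost 1
[col 4] KPY: children K:{G}, PY:{A,T} ∪→ {A,G,T}; cost 1
[col 4] KPVY: children KPY:{A,G,T}, V:{C} ∪→ {A,C,G,T}; cost 1
[col 4] FKLOPVY: children FLO:{G}, KPVY:{A,C,G,T} ∩→ {G}; cost 0
[col 5] FL: children F:{G}, L:{T} ∪→ {G,T}; cost 1
[col 5] FLO: children FL:{G,T}, O:{C} ∪→ {C,G,T}; cost 1
[col 5] PY: children P:{G}, Y:{C} ∪→ {C,G}; cost 1
[col 5] KPY: children K:{G}, PY:{C,G} ∩→ {G}; cost 0
[col 5] KPVY: children KPY:{G}, V:{A} ∪→ {A,G}; cost 1
[col 5] FKLOPVY: children FLO:{C,G,T}, KPVY:{A,G} ∩→ {G}; cost 0
[col 6] FL: children F:{C}, L:{T} ∪→ {C,T}; cost 1
[col 6] FLO: children FL:{C,T}, O:{G} ∪→ {C,G,T}; cost 1
[col 6] PY: children P:{A}, Y:{T} ∪→ {A,T}; cost 1
[col 6] KPY: children K:{C}, PY:{A,T} ∪→ {A,C,T}; cost 1
[col 6] KPVY: children KPY:{A,C,T}, V:{G} ∪→ {A,C,G,T}; cost 1
[col 6] FKLOPVY: children FLO:{C,G,T}, KPVY:{A,C,G,T} ∩→ {C,G,T}; cost 0
[col 7] FL: children F:{G}, L:{A} ∪→ {A,G}; cost 1
[col 7] FLO: children FL:{A,G}, O:{A} ∩→ {A}; cost 0
[col 7] PY: children P:{T}, Y:{C} ∪→ {C,T}; cost 1
[col 7] KPY: children K:{T}, PY:{C,T} ∩→ {T}; cost 0
[col 7] KPVY: children KPY:{T}, V:{T} ∩→ {T}; cost 0
[col 7] FKLOPVY: children FLO:{A}, KPVY:{T} ∪→ {A,T}; cost 1
per-site changes: [4, 4, 4, 4, 4, 4, 5, 3]; total = 32

4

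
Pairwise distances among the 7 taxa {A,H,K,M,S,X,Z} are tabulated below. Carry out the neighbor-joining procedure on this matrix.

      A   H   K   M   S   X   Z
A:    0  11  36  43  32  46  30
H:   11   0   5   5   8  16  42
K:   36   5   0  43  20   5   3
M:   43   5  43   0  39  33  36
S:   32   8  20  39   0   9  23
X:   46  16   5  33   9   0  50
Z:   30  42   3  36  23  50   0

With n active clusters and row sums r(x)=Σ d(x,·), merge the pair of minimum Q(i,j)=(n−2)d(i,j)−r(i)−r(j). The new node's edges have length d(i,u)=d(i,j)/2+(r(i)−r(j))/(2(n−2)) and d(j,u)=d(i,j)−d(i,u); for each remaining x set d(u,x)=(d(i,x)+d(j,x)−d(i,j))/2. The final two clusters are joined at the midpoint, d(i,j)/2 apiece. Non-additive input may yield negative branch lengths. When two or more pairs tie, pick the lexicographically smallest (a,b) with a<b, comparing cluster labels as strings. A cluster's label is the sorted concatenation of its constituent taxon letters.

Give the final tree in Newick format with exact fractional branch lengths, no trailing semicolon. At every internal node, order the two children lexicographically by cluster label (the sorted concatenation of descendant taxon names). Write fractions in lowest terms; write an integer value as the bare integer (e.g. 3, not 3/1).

(((A:141/8,(H:-19/2,M:29/2):55/8):49/8,(K:-57/10,Z:87/10):89/8):59/16,(S:7/4,X:29/4):59/16)

1. join K+Z (d=3, Q=-281) ⇒ KZ; edges |K|=-57/10, |Z|=87/10
  updated: d(A,KZ)=63/2, d(H,KZ)=22, d(KZ,M)=38, d(KZ,S)=20, d(KZ,X)=26
2. join S+X (d=9, Q=-202) ⇒ SX; edges |S|=7/4, |X|=29/4
  updated: d(A,SX)=69/2, d(H,SX)=15/2, d(KZ,SX)=37/2, d(M,SX)=63/2
3. join H+M (d=5, Q=-148) ⇒ HM; edges |H|=-19/2, |M|=29/2
  updated: d(A,HM)=49/2, d(HM,KZ)=55/2, d(HM,SX)=17
4. join A+HM (d=49/2, Q=-221/2) ⇒ AHM; edges |A|=141/8, |HM|=55/8
  updated: d(AHM,KZ)=69/4, d(AHM,SX)=27/2
5. join AHM+KZ (d=69/4, Q=-197/4) ⇒ AHKMZ; edges |AHM|=49/8, |KZ|=89/8
  updated: d(AHKMZ,SX)=59/8
6. join AHKMZ+SX (d=59/8) ⇒ AHKMSXZ; edges |AHKMZ|=59/16, |SX|=59/16
final tree: (((A:141/8,(H:-19/2,M:29/2):55/8):49/8,(K:-57/10,Z:87/10):89/8):59/16,(S:7/4,X:29/4):59/16)
total length: 529/8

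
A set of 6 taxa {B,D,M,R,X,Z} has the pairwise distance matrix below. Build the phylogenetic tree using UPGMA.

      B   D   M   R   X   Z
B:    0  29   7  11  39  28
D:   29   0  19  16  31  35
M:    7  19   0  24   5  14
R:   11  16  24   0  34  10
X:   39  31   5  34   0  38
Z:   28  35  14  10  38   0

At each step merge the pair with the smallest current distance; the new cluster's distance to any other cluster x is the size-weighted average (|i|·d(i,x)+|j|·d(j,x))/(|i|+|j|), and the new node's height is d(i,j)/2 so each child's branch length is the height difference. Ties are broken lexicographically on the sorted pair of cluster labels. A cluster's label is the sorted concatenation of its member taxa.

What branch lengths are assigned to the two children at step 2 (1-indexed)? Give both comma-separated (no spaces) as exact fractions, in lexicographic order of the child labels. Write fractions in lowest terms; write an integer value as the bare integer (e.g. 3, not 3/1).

5,5

iteration 1: select M,X (d=5); attach at lengths (5/2, 5/2); label the merged cluster MX
  updated: d(B,MX)=23, d(D,MX)=25, d(MX,R)=29, d(MX,Z)=26
iteration 2: select R,Z (d=10); attach at lengths (5, 5); label the merged cluster RZ
  updated: d(B,RZ)=39/2, d(D,RZ)=51/2, d(MX,RZ)=55/2
iteration 3: select B,RZ (d=39/2); attach at lengths (39/4, 19/4); label the merged cluster BRZ
  updated: d(BRZ,D)=80/3, d(BRZ,MX)=26
iteration 4: select D,MX (d=25); attach at lengths (25/2, 10); label the merged cluster DMX
  updated: d(BRZ,DMX)=236/9
iteration 5: select BRZ,DMX (d=236/9); attach at lengths (121/36, 11/18); label the merged cluster BDMRXZ
final tree: ((B:39/4,(R:5,Z:5):19/4):121/36,(D:25/2,(M:5/2,X:5/2):10):11/18)
total length: 2015/36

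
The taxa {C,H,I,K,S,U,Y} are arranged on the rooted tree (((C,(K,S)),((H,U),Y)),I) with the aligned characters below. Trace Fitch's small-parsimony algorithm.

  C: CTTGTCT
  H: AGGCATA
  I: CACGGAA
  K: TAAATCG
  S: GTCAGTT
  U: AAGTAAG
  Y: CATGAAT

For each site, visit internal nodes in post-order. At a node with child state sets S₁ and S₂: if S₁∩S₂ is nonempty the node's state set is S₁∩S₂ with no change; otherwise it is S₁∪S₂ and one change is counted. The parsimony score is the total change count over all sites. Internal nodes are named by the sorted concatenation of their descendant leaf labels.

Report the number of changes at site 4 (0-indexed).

site 0, node KS: K={T} ∪ S={G} → {G,T} (+1)
site 0, node CKS: C={C} ∪ KS={G,T} → {C,G,T} (+1)
site 0, node HU: H={A} ∩ U={A} → {A} (+0)
site 0, node HUY: HU={A} ∪ Y={C} → {A,C} (+1)
site 0, node CHKSUY: CKS={C,G,T} ∩ HUY={A,C} → {C} (+0)
site 0, node CHIKSUY: CHKSUY={C} ∩ I={C} → {C} (+0)
site 1, node KS: K={A} ∪ S={T} → {A,T} (+1)
site 1, node CKS: C={T} ∩ KS={A,T} → {T} (+0)
site 1, node HU: H={G} ∪ U={A} → {A,G} (+1)
site 1, node HUY: HU={A,G} ∩ Y={A} → {A} (+0)
site 1, node CHKSUY: CKS={T} ∪ HUY={A} → {A,T} (+1)
site 1, node CHIKSUY: CHKSUY={A,T} ∩ I={A} → {A} (+0)
site 2, node KS: K={A} ∪ S={C} → {A,C} (+1)
site 2, node CKS: C={T} ∪ KS={A,C} → {A,C,T} (+1)
site 2, node HU: H={G} ∩ U={G} → {G} (+0)
site 2, node HUY: HU={G} ∪ Y={T} → {G,T} (+1)
site 2, node CHKSUY: CKS={A,C,T} ∩ HUY={G,T} → {T} (+0)
site 2, node CHIKSUY: CHKSUY={T} ∪ I={C} → {C,T} (+1)
site 3, node KS: K={A} ∩ S={A} → {A} (+0)
site 3, node CKS: C={G} ∪ KS={A} → {A,G} (+1)
site 3, node HU: H={C} ∪ U={T} → {C,T} (+1)
site 3, node HUY: HU={C,T} ∪ Y={G} → {C,G,T} (+1)
site 3, node CHKSUY: CKS={A,G} ∩ HUY={C,G,T} → {G} (+0)
site 3, node CHIKSUY: CHKSUY={G} ∩ I={G} → {G} (+0)
site 4, node KS: K={T} ∪ S={G} → {G,T} (+1)
site 4, node CKS: C={T} ∩ KS={G,T} → {T} (+0)
site 4, node HU: H={A} ∩ U={A} → {A} (+0)
site 4, node HUY: HU={A} ∩ Y={A} → {A} (+0)
site 4, node CHKSUY: CKS={T} ∪ HUY={A} → {A,T} (+1)
site 4, node CHIKSUY: CHKSUY={A,T} ∪ I={G} → {A,G,T} (+1)
site 5, node KS: K={C} ∪ S={T} → {C,T} (+1)
site 5, node CKS: C={C} ∩ KS={C,T} → {C} (+0)
site 5, node HU: H={T} ∪ U={A} → {A,T} (+1)
site 5, node HUY: HU={A,T} ∩ Y={A} → {A} (+0)
site 5, node CHKSUY: CKS={C} ∪ HUY={A} → {A,C} (+1)
site 5, node CHIKSUY: CHKSUY={A,C} ∩ I={A} → {A} (+0)
site 6, node KS: K={G} ∪ S={T} → {G,T} (+1)
site 6, node CKS: C={T} ∩ KS={G,T} → {T} (+0)
site 6, node HU: H={A} ∪ U={G} → {A,G} (+1)
site 6, node HUY: HU={A,G} ∪ Y={T} → {A,G,T} (+1)
site 6, node CHKSUY: CKS={T} ∩ HUY={A,G,T} → {T} (+0)
site 6, node CHIKSUY: CHKSUY={T} ∪ I={A} → {A,T} (+1)
per-site changes: [3, 3, 4, 3, 3, 3, 4]; total = 23

3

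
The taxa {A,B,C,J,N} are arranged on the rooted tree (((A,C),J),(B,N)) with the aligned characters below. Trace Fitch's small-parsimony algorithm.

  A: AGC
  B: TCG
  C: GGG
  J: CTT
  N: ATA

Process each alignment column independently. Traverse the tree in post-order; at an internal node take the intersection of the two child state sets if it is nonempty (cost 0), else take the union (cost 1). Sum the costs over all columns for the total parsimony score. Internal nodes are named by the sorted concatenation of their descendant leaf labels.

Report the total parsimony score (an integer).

8

[col 0] AC: children A:{A}, C:{G} ∪→ {A,G}; cost 1
[col 0] ACJ: children AC:{A,G}, J:{C} ∪→ {A,C,G}; cost 1
[col 0] BN: children B:{T}, N:{A} ∪→ {A,T}; cost 1
[col 0] ABCJN: children ACJ:{A,C,G}, BN:{A,T} ∩→ {A}; cost 0
[col 1] AC: children A:{G}, C:{G} ∩→ {G}; cost 0
[col 1] ACJ: children AC:{G}, J:{T} ∪→ {G,T}; cost 1
[col 1] BN: children B:{C}, N:{T} ∪→ {C,T}; cost 1
[col 1] ABCJN: children ACJ:{G,T}, BN:{C,T} ∩→ {T}; cost 0
[col 2] AC: children A:{C}, C:{G} ∪→ {C,G}; cost 1
[col 2] ACJ: children AC:{C,G}, J:{T} ∪→ {C,G,T}; cost 1
[col 2] BN: children B:{G}, N:{A} ∪→ {A,G}; cost 1
[col 2] ABCJN: children ACJ:{C,G,T}, BN:{A,G} ∩→ {G}; cost 0
per-site changes: [3, 2, 3]; total = 8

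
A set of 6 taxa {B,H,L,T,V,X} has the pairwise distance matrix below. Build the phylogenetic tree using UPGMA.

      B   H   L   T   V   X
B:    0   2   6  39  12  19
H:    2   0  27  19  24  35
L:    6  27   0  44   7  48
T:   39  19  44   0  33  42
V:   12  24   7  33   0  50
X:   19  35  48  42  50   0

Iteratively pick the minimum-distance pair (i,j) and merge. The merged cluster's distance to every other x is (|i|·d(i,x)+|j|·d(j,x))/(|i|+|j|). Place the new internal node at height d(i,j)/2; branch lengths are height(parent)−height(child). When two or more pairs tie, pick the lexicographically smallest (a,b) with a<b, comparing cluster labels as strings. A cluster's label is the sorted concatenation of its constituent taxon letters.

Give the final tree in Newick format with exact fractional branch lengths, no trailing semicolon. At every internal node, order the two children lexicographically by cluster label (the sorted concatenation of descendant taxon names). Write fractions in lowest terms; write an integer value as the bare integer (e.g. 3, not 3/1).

1. join B+H (d=2) ⇒ BH; edges |B|=1, |H|=1
  updated: d(BH,L)=33/2, d(BH,T)=29, d(BH,V)=18, d(BH,X)=27
2. join L+V (d=7) ⇒ LV; edges |L|=7/2, |V|=7/2
  updated: d(BH,LV)=69/4, d(LV,T)=77/2, d(LV,X)=49
3. join BH+LV (d=69/4) ⇒ BHLV; edges |BH|=61/8, |LV|=41/8
  updated: d(BHLV,T)=135/4, d(BHLV,X)=38
4. join BHLV+T (d=135/4) ⇒ BHLTV; edges |BHLV|=33/4, |T|=135/8
  updated: d(BHLTV,X)=194/5
5. join BHLTV+X (d=194/5) ⇒ BHLTVX; edges |BHLTV|=101/40, |X|=97/5
final tree: ((((B:1,H:1):61/8,(L:7/2,V:7/2):41/8):33/4,T:135/8):101/40,X:97/5)
total length: 344/5

((((B:1,H:1):61/8,(L:7/2,V:7/2):41/8):33/4,T:135/8):101/40,X:97/5)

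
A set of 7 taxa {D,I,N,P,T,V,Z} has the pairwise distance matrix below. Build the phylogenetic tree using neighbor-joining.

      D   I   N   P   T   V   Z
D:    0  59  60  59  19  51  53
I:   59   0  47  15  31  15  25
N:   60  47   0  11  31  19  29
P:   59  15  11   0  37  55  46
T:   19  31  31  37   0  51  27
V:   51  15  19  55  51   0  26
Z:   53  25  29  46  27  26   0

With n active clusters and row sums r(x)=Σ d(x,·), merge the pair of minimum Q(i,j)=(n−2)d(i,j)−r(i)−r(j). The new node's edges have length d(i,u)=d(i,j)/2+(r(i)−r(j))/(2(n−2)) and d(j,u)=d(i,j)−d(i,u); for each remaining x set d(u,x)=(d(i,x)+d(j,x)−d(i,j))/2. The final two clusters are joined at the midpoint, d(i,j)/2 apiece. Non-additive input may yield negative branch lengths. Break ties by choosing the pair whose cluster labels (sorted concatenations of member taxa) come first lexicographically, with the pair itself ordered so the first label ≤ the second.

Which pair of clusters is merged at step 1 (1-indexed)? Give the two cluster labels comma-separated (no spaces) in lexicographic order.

D,T

1. join D+T (d=19, Q=-402) ⇒ DT; edges |D|=20, |T|=-1
  updated: d(DT,I)=71/2, d(DT,N)=36, d(DT,P)=77/2, d(DT,V)=83/2, d(DT,Z)=61/2
2. join N+P (d=11, Q=-527/2) ⇒ NP; edges |N|=41/16, |P|=135/16
  updated: d(DT,NP)=127/4, d(I,NP)=51/2, d(NP,V)=63/2, d(NP,Z)=32
3. join I+V (d=15, Q=-170) ⇒ IV; edges |I|=16/3, |V|=29/3
  updated: d(DT,IV)=31, d(IV,NP)=21, d(IV,Z)=18
4. join DT+NP (d=127/4, Q=-229/2) ⇒ DNPT; edges |DT|=18, |NP|=55/4
  updated: d(DNPT,IV)=81/8, d(DNPT,Z)=123/8
5. join DNPT+IV (d=81/8, Q=-87/2) ⇒ DINPTV; edges |DNPT|=15/4, |IV|=51/8
  updated: d(DINPTV,Z)=93/8
6. join DINPTV+Z (d=93/8) ⇒ DINPTVZ; edges |DINPTV|=93/16, |Z|=93/16
final tree: ((((D:20,T:-1):18,(N:41/16,P:135/16):55/4):15/4,(I:16/3,V:29/3):51/8):93/16,Z:93/16)
total length: 197/2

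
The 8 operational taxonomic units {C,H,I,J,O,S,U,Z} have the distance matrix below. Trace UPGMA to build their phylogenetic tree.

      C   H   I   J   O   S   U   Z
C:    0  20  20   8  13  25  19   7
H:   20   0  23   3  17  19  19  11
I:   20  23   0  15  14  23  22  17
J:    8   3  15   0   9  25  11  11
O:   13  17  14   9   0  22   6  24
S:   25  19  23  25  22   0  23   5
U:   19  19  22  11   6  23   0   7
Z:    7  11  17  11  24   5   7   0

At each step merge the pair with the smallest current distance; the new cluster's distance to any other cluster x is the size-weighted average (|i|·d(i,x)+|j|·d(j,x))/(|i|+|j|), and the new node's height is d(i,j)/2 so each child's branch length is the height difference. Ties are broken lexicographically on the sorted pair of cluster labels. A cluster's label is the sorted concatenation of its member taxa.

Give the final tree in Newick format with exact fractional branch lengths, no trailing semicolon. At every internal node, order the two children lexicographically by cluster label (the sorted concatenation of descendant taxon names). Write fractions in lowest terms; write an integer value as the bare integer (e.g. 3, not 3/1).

((((C:7,(H:3/2,J:3/2):11/2):1/3,(O:3,U:3):13/3):41/30,(S:5/2,Z:5/2):31/5):61/70,I:67/7)

step 1: merge (H,J) at d=3; branch lengths H→3/2, J→3/2; new cluster HJ
  updated: d(C,HJ)=14, d(HJ,I)=19, d(HJ,O)=13, d(HJ,S)=22, d(HJ,U)=15, d(HJ,Z)=11
step 2: merge (S,Z) at d=5; branch lengths S→5/2, Z→5/2; new cluster SZ
  updated: d(C,SZ)=16, d(HJ,SZ)=33/2, d(I,SZ)=20, d(O,SZ)=23, d(SZ,U)=15
step 3: merge (O,U) at d=6; branch lengths O→3, U→3; new cluster OU
  updated: d(C,OU)=16, d(HJ,OU)=14, d(I,OU)=18, d(OU,SZ)=19
step 4: merge (C,HJ) at d=14; branch lengths C→7, HJ→11/2; new cluster CHJ
  updated: d(CHJ,I)=58/3, d(CHJ,OU)=44/3, d(CHJ,SZ)=49/3
step 5: merge (CHJ,OU) at d=44/3; branch lengths CHJ→1/3, OU→13/3; new cluster CHJOU
  updated: d(CHJOU,I)=94/5, d(CHJOU,SZ)=87/5
step 6: merge (CHJOU,SZ) at d=87/5; branch lengths CHJOU→41/30, SZ→31/5; new cluster CHJOSUZ
  updated: d(CHJOSUZ,I)=134/7
step 7: merge (CHJOSUZ,I) at d=134/7; branch lengths CHJOSUZ→61/70, I→67/7; new cluster CHIJOSUZ
final tree: ((((C:7,(H:3/2,J:3/2):11/2):1/3,(O:3,U:3):13/3):41/30,(S:5/2,Z:5/2):31/5):61/70,I:67/7)
total length: 10327/210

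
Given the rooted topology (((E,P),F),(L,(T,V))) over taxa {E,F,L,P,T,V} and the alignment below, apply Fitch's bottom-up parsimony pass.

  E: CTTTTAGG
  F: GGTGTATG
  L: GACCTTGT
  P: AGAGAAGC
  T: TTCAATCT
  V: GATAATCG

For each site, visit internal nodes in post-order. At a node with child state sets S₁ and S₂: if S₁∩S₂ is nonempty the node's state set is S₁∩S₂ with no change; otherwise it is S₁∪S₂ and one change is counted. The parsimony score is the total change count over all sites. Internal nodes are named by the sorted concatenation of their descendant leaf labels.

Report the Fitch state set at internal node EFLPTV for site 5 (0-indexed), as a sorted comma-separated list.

EP@0: {C} ∪ {A} = {A,C} (union, +1)
EFP@0: {A,C} ∪ {G} = {A,C,G} (union, +1)
TV@0: {T} ∪ {G} = {G,T} (union, +1)
LTV@0: {G} ∩ {G,T} = {G} (intersection, +0)
EFLPTV@0: {A,C,G} ∩ {G} = {G} (intersection, +0)
EP@1: {T} ∪ {G} = {G,T} (union, +1)
EFP@1: {G,T} ∩ {G} = {G} (intersection, +0)
TV@1: {T} ∪ {A} = {A,T} (union, +1)
LTV@1: {A} ∩ {A,T} = {A} (intersection, +0)
EFLPTV@1: {G} ∪ {A} = {A,G} (union, +1)
EP@2: {T} ∪ {A} = {A,T} (union, +1)
EFP@2: {A,T} ∩ {T} = {T} (intersection, +0)
TV@2: {C} ∪ {T} = {C,T} (union, +1)
LTV@2: {C} ∩ {C,T} = {C} (intersection, +0)
EFLPTV@2: {T} ∪ {C} = {C,T} (union, +1)
EP@3: {T} ∪ {G} = {G,T} (union, +1)
EFP@3: {G,T} ∩ {G} = {G} (intersection, +0)
TV@3: {A} ∩ {A} = {A} (intersection, +0)
LTV@3: {C} ∪ {A} = {A,C} (union, +1)
EFLPTV@3: {G} ∪ {A,C} = {A,C,G} (union, +1)
EP@4: {T} ∪ {A} = {A,T} (union, +1)
EFP@4: {A,T} ∩ {T} = {T} (intersection, +0)
TV@4: {A} ∩ {A} = {A} (intersection, +0)
LTV@4: {T} ∪ {A} = {A,T} (union, +1)
EFLPTV@4: {T} ∩ {A,T} = {T} (intersection, +0)
EP@5: {A} ∩ {A} = {A} (intersection, +0)
EFP@5: {A} ∩ {A} = {A} (intersection, +0)
TV@5: {T} ∩ {T} = {T} (intersection, +0)
LTV@5: {T} ∩ {T} = {T} (intersection, +0)
EFLPTV@5: {A} ∪ {T} = {A,T} (union, +1)
EP@6: {G} ∩ {G} = {G} (intersection, +0)
EFP@6: {G} ∪ {T} = {G,T} (union, +1)
TV@6: {C} ∩ {C} = {C} (intersection, +0)
LTV@6: {G} ∪ {C} = {C,G} (union, +1)
EFLPTV@6: {G,T} ∩ {C,G} = {G} (intersection, +0)
EP@7: {G} ∪ {C} = {C,G} (union, +1)
EFP@7: {C,G} ∩ {G} = {G} (intersection, +0)
TV@7: {T} ∪ {G} = {G,T} (union, +1)
LTV@7: {T} ∩ {G,T} = {T} (intersection, +0)
EFLPTV@7: {G} ∪ {T} = {G,T} (union, +1)
per-site changes: [3, 3, 3, 3, 2, 1, 2, 3]; total = 20

A,T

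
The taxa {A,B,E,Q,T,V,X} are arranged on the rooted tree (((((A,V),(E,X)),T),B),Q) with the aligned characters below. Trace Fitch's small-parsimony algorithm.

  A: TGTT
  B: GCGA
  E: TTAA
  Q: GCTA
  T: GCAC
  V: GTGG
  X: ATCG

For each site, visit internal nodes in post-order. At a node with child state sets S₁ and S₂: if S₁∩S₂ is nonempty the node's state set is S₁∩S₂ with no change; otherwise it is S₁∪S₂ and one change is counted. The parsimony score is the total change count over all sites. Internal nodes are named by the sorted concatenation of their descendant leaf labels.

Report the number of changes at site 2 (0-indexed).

site 0, node AV: A={T} ∪ V={G} → {G,T} (+1)
site 0, node EX: E={T} ∪ X={A} → {A,T} (+1)
site 0, node AEVX: AV={G,T} ∩ EX={A,T} → {T} (+0)
site 0, node AETVX: AEVX={T} ∪ T={G} → {G,T} (+1)
site 0, node ABETVX: AETVX={G,T} ∩ B={G} → {G} (+0)
site 0, node ABEQTVX: ABETVX={G} ∩ Q={G} → {G} (+0)
site 1, node AV: A={G} ∪ V={T} → {G,T} (+1)
site 1, node EX: E={T} ∩ X={T} → {T} (+0)
site 1, node AEVX: AV={G,T} ∩ EX={T} → {T} (+0)
site 1, node AETVX: AEVX={T} ∪ T={C} → {C,T} (+1)
site 1, node ABETVX: AETVX={C,T} ∩ B={C} → {C} (+0)
site 1, node ABEQTVX: ABETVX={C} ∩ Q={C} → {C} (+0)
site 2, node AV: A={T} ∪ V={G} → {G,T} (+1)
site 2, node EX: E={A} ∪ X={C} → {A,C} (+1)
site 2, node AEVX: AV={G,T} ∪ EX={A,C} → {A,C,G,T} (+1)
site 2, node AETVX: AEVX={A,C,G,T} ∩ T={A} → {A} (+0)
site 2, node ABETVX: AETVX={A} ∪ B={G} → {A,G} (+1)
site 2, node ABEQTVX: ABETVX={A,G} ∪ Q={T} → {A,G,T} (+1)
site 3, node AV: A={T} ∪ V={G} → {G,T} (+1)
site 3, node EX: E={A} ∪ X={G} → {A,G} (+1)
site 3, node AEVX: AV={G,T} ∩ EX={A,G} → {G} (+0)
site 3, node AETVX: AEVX={G} ∪ T={C} → {C,G} (+1)
site 3, node ABETVX: AETVX={C,G} ∪ B={A} → {A,C,G} (+1)
site 3, node ABEQTVX: ABETVX={A,C,G} ∩ Q={A} → {A} (+0)
per-site changes: [3, 2, 5, 4]; total = 14

5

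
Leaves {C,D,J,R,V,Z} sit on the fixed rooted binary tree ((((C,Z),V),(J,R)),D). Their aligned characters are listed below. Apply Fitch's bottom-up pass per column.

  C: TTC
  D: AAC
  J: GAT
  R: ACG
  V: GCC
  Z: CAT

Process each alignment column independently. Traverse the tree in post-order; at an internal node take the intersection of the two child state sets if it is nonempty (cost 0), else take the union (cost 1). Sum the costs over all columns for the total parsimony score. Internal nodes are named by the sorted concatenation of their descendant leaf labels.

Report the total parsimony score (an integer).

CZ@0: {T} ∪ {C} = {C,T} (union, +1)
CVZ@0: {C,T} ∪ {G} = {C,G,T} (union, +1)
JR@0: {G} ∪ {A} = {A,G} (union, +1)
CJRVZ@0: {C,G,T} ∩ {A,G} = {G} (intersection, +0)
CDJRVZ@0: {G} ∪ {A} = {A,G} (union, +1)
CZ@1: {T} ∪ {A} = {A,T} (union, +1)
CVZ@1: {A,T} ∪ {C} = {A,C,T} (union, +1)
JR@1: {A} ∪ {C} = {A,C} (union, +1)
CJRVZ@1: {A,C,T} ∩ {A,C} = {A,C} (intersection, +0)
CDJRVZ@1: {A,C} ∩ {A} = {A} (intersection, +0)
CZ@2: {C} ∪ {T} = {C,T} (union, +1)
CVZ@2: {C,T} ∩ {C} = {C} (intersection, +0)
JR@2: {T} ∪ {G} = {G,T} (union, +1)
CJRVZ@2: {C} ∪ {G,T} = {C,G,T} (union, +1)
CDJRVZ@2: {C,G,T} ∩ {C} = {C} (intersection, +0)
per-site changes: [4, 3, 3]; total = 10

10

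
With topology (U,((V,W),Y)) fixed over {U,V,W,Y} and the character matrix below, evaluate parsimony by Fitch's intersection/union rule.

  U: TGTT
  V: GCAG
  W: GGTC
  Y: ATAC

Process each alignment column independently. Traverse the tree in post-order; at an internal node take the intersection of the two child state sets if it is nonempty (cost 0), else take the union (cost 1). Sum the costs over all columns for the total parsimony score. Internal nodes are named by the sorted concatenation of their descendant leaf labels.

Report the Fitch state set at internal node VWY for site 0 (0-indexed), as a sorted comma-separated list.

A,G

VW@0: {G} ∩ {G} = {G} (intersection, +0)
VWY@0: {G} ∪ {A} = {A,G} (union, +1)
UVWY@0: {T} ∪ {A,G} = {A,G,T} (union, +1)
VW@1: {C} ∪ {G} = {C,G} (union, +1)
VWY@1: {C,G} ∪ {T} = {C,G,T} (union, +1)
UVWY@1: {G} ∩ {C,G,T} = {G} (intersection, +0)
VW@2: {A} ∪ {T} = {A,T} (union, +1)
VWY@2: {A,T} ∩ {A} = {A} (intersection, +0)
UVWY@2: {T} ∪ {A} = {A,T} (union, +1)
VW@3: {G} ∪ {C} = {C,G} (union, +1)
VWY@3: {C,G} ∩ {C} = {C} (intersection, +0)
UVWY@3: {T} ∪ {C} = {C,T} (union, +1)
per-site changes: [2, 2, 2, 2]; total = 8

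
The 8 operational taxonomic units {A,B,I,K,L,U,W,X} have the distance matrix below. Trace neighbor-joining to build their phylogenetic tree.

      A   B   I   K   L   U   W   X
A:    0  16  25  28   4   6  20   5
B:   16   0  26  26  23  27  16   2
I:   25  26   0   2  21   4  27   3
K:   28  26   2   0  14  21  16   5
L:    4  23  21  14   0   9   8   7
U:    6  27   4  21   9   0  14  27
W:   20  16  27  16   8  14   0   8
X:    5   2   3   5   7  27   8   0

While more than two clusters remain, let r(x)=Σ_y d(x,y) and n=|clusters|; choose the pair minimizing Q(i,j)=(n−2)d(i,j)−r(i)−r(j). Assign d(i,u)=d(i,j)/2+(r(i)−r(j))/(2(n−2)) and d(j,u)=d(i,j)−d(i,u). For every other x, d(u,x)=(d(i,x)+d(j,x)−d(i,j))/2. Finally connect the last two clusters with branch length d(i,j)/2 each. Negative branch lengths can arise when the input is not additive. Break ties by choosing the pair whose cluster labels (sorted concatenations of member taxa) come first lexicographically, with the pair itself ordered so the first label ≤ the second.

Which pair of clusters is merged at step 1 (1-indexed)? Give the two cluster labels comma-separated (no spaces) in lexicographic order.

I,K

iteration 1: select I,K (d=2, Q=-208); attach at lengths (2/3, 4/3); label the merged cluster IK
  updated: d(A,IK)=51/2, d(B,IK)=25, d(IK,L)=33/2, d(IK,U)=23/2, d(IK,W)=41/2, d(IK,X)=3
iteration 2: select B,X (d=2, Q=-151); attach at lengths (67/10, -47/10); label the merged cluster BX
  updated: d(A,BX)=19/2, d(BX,IK)=13, d(BX,L)=14, d(BX,U)=26, d(BX,W)=11
iteration 3: select BX,IK (d=13, Q=-217/2); attach at lengths (77/16, 131/16); label the merged cluster BIKX
  updated: d(A,BIKX)=11, d(BIKX,L)=35/4, d(BIKX,U)=49/4, d(BIKX,W)=37/4
iteration 4: select BIKX,W (d=37/4, Q=-259/4); attach at lengths (71/24, 151/24); label the merged cluster BIKWX
  updated: d(A,BIKWX)=87/8, d(BIKWX,L)=15/4, d(BIKWX,U)=17/2
iteration 5: select A,U (d=6, Q=-259/8); attach at lengths (75/32, 117/32); label the merged cluster AU
  updated: d(AU,BIKWX)=107/16, d(AU,L)=7/2
iteration 6: select AU,BIKWX (d=107/16, Q=-223/16); attach at lengths (103/32, 111/32); label the merged cluster ABIKUWX
  updated: d(ABIKUWX,L)=9/32
iteration 7: select ABIKUWX,L (d=9/32); attach at lengths (9/64, 9/64); label the merged cluster ABIKLUWX
final tree: (((A:75/32,U:117/32):103/32,(((B:67/10,X:-47/10):77/16,(I:2/3,K:4/3):131/16):71/24,W:151/24):111/32):9/64,L:9/64)
total length: 1255/32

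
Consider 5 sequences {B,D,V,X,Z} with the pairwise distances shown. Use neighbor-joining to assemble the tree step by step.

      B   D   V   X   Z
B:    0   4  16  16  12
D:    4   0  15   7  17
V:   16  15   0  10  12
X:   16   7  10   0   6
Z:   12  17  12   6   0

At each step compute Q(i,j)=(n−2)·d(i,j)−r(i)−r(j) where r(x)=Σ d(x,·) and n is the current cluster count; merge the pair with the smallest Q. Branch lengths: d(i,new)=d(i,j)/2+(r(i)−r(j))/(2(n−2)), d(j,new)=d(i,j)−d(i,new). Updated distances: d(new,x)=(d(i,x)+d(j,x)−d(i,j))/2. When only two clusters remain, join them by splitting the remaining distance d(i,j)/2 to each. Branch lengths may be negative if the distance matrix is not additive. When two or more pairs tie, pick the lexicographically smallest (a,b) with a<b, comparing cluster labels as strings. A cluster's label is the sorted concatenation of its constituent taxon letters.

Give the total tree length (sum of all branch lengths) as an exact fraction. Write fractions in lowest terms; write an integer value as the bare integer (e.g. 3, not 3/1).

99/4

step 1: merge (B,D) at d=4, Q=-79; branch lengths B→17/6, D→7/6; new cluster BD
  updated: d(BD,V)=27/2, d(BD,X)=19/2, d(BD,Z)=25/2
step 2: merge (BD,V) at d=27/2, Q=-44; branch lengths BD→27/4, V→27/4; new cluster BDV
  updated: d(BDV,X)=3, d(BDV,Z)=11/2
step 3: merge (BDV,X) at d=3, Q=-29/2; branch lengths BDV→5/4, X→7/4; new cluster BDVX
  updated: d(BDVX,Z)=17/4
step 4: merge (BDVX,Z) at d=17/4; branch lengths BDVX→17/8, Z→17/8; new cluster BDVXZ
final tree: ((((B:17/6,D:7/6):27/4,V:27/4):5/4,X:7/4):17/8,Z:17/8)
total length: 99/4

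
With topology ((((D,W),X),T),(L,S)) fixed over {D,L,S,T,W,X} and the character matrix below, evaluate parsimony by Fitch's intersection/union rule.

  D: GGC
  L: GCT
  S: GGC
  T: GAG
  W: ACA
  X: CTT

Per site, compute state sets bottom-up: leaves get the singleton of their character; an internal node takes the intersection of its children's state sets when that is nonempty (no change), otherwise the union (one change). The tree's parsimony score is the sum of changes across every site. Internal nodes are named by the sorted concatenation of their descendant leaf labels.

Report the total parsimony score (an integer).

site 0, node DW: D={G} ∪ W={A} → {A,G} (+1)
site 0, node DWX: DW={A,G} ∪ X={C} → {A,C,G} (+1)
site 0, node DTWX: DWX={A,C,G} ∩ T={G} → {G} (+0)
site 0, node LS: L={G} ∩ S={G} → {G} (+0)
site 0, node DLSTWX: DTWX={G} ∩ LS={G} → {G} (+0)
site 1, node DW: D={G} ∪ W={C} → {C,G} (+1)
site 1, node DWX: DW={C,G} ∪ X={T} → {C,G,T} (+1)
site 1, node DTWX: DWX={C,G,T} ∪ T={A} → {A,C,G,T} (+1)
site 1, node LS: L={C} ∪ S={G} → {C,G} (+1)
site 1, node DLSTWX: DTWX={A,C,G,T} ∩ LS={C,G} → {C,G} (+0)
site 2, node DW: D={C} ∪ W={A} → {A,C} (+1)
site 2, node DWX: DW={A,C} ∪ X={T} → {A,C,T} (+1)
site 2, node DTWX: DWX={A,C,T} ∪ T={G} → {A,C,G,T} (+1)
site 2, node LS: L={T} ∪ S={C} → {C,T} (+1)
site 2, node DLSTWX: DTWX={A,C,G,T} ∩ LS={C,T} → {C,T} (+0)
per-site changes: [2, 4, 4]; total = 10

10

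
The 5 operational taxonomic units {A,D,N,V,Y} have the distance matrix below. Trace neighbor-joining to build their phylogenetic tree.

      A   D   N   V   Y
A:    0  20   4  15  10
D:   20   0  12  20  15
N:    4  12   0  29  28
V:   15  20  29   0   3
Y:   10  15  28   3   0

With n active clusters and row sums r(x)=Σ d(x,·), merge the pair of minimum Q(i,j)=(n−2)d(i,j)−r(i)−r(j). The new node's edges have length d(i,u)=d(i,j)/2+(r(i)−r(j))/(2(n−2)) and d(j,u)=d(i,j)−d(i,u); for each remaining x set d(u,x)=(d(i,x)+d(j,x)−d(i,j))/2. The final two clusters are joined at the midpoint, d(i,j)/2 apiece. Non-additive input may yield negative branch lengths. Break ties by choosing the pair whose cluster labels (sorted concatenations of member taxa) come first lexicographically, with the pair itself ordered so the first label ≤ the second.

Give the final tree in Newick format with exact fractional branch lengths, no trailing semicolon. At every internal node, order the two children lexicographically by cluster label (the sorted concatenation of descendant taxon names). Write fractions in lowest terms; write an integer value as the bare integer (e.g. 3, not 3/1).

(((A:0,N:4):15/2,D:13/2):19/4,(V:10/3,Y:-1/3):19/4)

iteration 1: select V,Y (d=3, Q=-114); attach at lengths (10/3, -1/3); label the merged cluster VY
  updated: d(A,VY)=11, d(D,VY)=16, d(N,VY)=27
iteration 2: select A,N (d=4, Q=-70); attach at lengths (0, 4); label the merged cluster AN
  updated: d(AN,D)=14, d(AN,VY)=17
iteration 3: select AN,D (d=14, Q=-47); attach at lengths (15/2, 13/2); label the merged cluster ADN
  updated: d(ADN,VY)=19/2
iteration 4: select ADN,VY (d=19/2); attach at lengths (19/4, 19/4); label the merged cluster ADNVY
final tree: (((A:0,N:4):15/2,D:13/2):19/4,(V:10/3,Y:-1/3):19/4)
total length: 61/2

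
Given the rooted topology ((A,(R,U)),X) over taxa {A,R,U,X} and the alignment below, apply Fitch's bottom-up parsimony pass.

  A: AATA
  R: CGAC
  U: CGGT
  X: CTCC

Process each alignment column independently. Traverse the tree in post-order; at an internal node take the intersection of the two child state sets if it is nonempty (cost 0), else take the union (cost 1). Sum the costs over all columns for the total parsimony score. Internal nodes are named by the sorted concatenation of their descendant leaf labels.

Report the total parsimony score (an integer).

RU@0: {C} ∩ {C} = {C} (intersection, +0)
ARU@0: {A} ∪ {C} = {A,C} (union, +1)
ARUX@0: {A,C} ∩ {C} = {C} (intersection, +0)
RU@1: {G} ∩ {G} = {G} (intersection, +0)
ARU@1: {A} ∪ {G} = {A,G} (union, +1)
ARUX@1: {A,G} ∪ {T} = {A,G,T} (union, +1)
RU@2: {A} ∪ {G} = {A,G} (union, +1)
ARU@2: {T} ∪ {A,G} = {A,G,T} (union, +1)
ARUX@2: {A,G,T} ∪ {C} = {A,C,G,T} (union, +1)
RU@3: {C} ∪ {T} = {C,T} (union, +1)
ARU@3: {A} ∪ {C,T} = {A,C,T} (union, +1)
ARUX@3: {A,C,T} ∩ {C} = {C} (intersection, +0)
per-site changes: [1, 2, 3, 2]; total = 8

8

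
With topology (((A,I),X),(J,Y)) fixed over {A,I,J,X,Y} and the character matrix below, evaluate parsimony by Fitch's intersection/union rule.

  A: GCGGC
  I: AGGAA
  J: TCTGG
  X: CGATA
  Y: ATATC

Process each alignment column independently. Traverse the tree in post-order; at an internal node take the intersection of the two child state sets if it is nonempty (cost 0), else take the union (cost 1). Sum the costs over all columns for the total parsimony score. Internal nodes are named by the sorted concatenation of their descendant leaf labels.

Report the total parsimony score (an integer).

14

site 0, node AI: A={G} ∪ I={A} → {A,G} (+1)
site 0, node AIX: AI={A,G} ∪ X={C} → {A,C,G} (+1)
site 0, node JY: J={T} ∪ Y={A} → {A,T} (+1)
site 0, node AIJXY: AIX={A,C,G} ∩ JY={A,T} → {A} (+0)
site 1, node AI: A={C} ∪ I={G} → {C,G} (+1)
site 1, node AIX: AI={C,G} ∩ X={G} → {G} (+0)
site 1, node JY: J={C} ∪ Y={T} → {C,T} (+1)
site 1, node AIJXY: AIX={G} ∪ JY={C,T} → {C,G,T} (+1)
site 2, node AI: A={G} ∩ I={G} → {G} (+0)
site 2, node AIX: AI={G} ∪ X={A} → {A,G} (+1)
site 2, node JY: J={T} ∪ Y={A} → {A,T} (+1)
site 2, node AIJXY: AIX={A,G} ∩ JY={A,T} → {A} (+0)
site 3, node AI: A={G} ∪ I={A} → {A,G} (+1)
site 3, node AIX: AI={A,G} ∪ X={T} → {A,G,T} (+1)
site 3, node JY: J={G} ∪ Y={T} → {G,T} (+1)
site 3, node AIJXY: AIX={A,G,T} ∩ JY={G,T} → {G,T} (+0)
site 4, node AI: A={C} ∪ I={A} → {A,C} (+1)
site 4, node AIX: AI={A,C} ∩ X={A} → {A} (+0)
site 4, node JY: J={G} ∪ Y={C} → {C,G} (+1)
site 4, node AIJXY: AIX={A} ∪ JY={C,G} → {A,C,G} (+1)
per-site changes: [3, 3, 2, 3, 3]; total = 14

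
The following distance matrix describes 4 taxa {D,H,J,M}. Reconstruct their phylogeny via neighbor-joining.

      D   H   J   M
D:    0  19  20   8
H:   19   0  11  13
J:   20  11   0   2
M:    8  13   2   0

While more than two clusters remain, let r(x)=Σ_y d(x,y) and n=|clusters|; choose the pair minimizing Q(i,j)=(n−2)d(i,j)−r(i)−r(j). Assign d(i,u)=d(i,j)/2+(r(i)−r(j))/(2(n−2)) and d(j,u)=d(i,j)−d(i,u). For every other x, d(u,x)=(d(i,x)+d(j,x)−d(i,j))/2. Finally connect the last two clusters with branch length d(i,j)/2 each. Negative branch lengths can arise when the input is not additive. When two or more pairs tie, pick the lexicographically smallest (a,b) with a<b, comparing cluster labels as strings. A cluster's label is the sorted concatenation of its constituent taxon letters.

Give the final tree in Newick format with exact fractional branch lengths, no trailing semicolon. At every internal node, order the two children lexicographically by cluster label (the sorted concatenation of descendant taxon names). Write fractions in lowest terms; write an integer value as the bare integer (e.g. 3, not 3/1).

iteration 1: select D,M (d=8, Q=-54); attach at lengths (10, -2); label the merged cluster DM
  updated: d(DM,H)=12, d(DM,J)=7
iteration 2: select DM,H (d=12, Q=-30); attach at lengths (4, 8); label the merged cluster DHM
  updated: d(DHM,J)=3
iteration 3: select DHM,J (d=3); attach at lengths (3/2, 3/2); label the merged cluster DHJM
final tree: (((D:10,M:-2):4,H:8):3/2,J:3/2)
total length: 23

(((D:10,M:-2):4,H:8):3/2,J:3/2)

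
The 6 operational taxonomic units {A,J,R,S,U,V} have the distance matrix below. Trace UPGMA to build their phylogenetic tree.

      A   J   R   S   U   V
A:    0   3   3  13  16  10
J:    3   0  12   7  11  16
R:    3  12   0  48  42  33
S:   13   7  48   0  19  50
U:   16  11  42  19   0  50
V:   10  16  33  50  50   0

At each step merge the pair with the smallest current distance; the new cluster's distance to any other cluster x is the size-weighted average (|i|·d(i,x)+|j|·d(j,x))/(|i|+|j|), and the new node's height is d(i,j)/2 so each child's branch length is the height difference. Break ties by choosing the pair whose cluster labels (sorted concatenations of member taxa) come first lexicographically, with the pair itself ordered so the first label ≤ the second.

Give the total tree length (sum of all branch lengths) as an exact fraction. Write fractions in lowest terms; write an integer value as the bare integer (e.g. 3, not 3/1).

1. join A+J (d=3) ⇒ AJ; edges |A|=3/2, |J|=3/2
  updated: d(AJ,R)=15/2, d(AJ,S)=10, d(AJ,U)=27/2, d(AJ,V)=13
2. join AJ+R (d=15/2) ⇒ AJR; edges |AJ|=9/4, |R|=15/4
  updated: d(AJR,S)=68/3, d(AJR,U)=23, d(AJR,V)=59/3
3. join S+U (d=19) ⇒ SU; edges |S|=19/2, |U|=19/2
  updated: d(AJR,SU)=137/6, d(SU,V)=50
4. join AJR+V (d=59/3) ⇒ AJRV; edges |AJR|=73/12, |V|=59/6
  updated: d(AJRV,SU)=237/8
5. join AJRV+SU (d=237/8) ⇒ AJRSUV; edges |AJRV|=239/48, |SU|=85/16
final tree: ((((A:3/2,J:3/2):9/4,R:15/4):73/12,V:59/6):239/48,(S:19/2,U:19/2):85/16)
total length: 1301/24

1301/24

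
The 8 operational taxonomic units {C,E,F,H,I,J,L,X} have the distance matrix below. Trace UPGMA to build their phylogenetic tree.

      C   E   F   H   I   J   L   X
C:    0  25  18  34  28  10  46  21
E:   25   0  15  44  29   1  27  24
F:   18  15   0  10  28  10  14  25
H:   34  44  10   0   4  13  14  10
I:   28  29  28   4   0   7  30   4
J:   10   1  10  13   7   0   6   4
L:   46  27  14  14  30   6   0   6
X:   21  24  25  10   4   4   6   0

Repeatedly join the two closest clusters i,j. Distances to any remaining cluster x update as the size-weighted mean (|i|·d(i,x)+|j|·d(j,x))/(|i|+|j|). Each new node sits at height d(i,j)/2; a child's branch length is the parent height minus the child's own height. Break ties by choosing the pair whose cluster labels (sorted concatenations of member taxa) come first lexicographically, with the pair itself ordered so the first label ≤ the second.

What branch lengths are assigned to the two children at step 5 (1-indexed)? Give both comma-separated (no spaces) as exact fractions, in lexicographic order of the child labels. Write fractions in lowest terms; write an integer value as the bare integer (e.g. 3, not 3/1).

21/4,17/4

step 1: merge (E,J) at d=1; branch lengths E→1/2, J→1/2; new cluster EJ
  updated: d(C,EJ)=35/2, d(EJ,F)=25/2, d(EJ,H)=57/2, d(EJ,I)=18, d(EJ,L)=33/2, d(EJ,X)=14
step 2: merge (H,I) at d=4; branch lengths H→2, I→2; new cluster HI
  updated: d(C,HI)=31, d(EJ,HI)=93/4, d(F,HI)=19, d(HI,L)=22, d(HI,X)=7
step 3: merge (L,X) at d=6; branch lengths L→3, X→3; new cluster LX
  updated: d(C,LX)=67/2, d(EJ,LX)=61/4, d(F,LX)=39/2, d(HI,LX)=29/2
step 4: merge (EJ,F) at d=25/2; branch lengths EJ→23/4, F→25/4; new cluster EFJ
  updated: d(C,EFJ)=53/3, d(EFJ,HI)=131/6, d(EFJ,LX)=50/3
step 5: merge (HI,LX) at d=29/2; branch lengths HI→21/4, LX→17/4; new cluster HILX
  updated: d(C,HILX)=129/4, d(EFJ,HILX)=77/4
step 6: merge (C,EFJ) at d=53/3; branch lengths C→53/6, EFJ→31/12; new cluster CEFJ
  updated: d(CEFJ,HILX)=45/2
step 7: merge (CEFJ,HILX) at d=45/2; branch lengths CEFJ→29/12, HILX→4; new cluster CEFHIJLX
final tree: ((C:53/6,((E:1/2,J:1/2):23/4,F:25/4):31/12):29/12,((H:2,I:2):21/4,(L:3,X:3):17/4):4)
total length: 151/3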